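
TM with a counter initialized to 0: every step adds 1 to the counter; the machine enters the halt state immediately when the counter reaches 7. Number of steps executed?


Counter starts at 0. Counting sequence:
  Step 1: counter = 1
  Step 2: counter = 2
  Step 3: counter = 3
  Step 4: counter = 4
  Step 5: counter = 5
  Step 6: counter = 6
  Step 7: counter = 7
Counter reached 7 -> halt
Total steps = 7

7


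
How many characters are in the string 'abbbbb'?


String: 'abbbbb'
Counting characters:
  'a' appears 1 time(s)
  'b' appears 5 time(s)
Total length = 1 + 5 = 6

6


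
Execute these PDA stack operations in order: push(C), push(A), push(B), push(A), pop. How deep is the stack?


Tracing stack operations:
  push(C) -> stack = [C], depth=1
  push(A) -> stack = [C,A], depth=2
  push(B) -> stack = [C,A,B], depth=3
  push(A) -> stack = [C,A,B,A], depth=4
  pop -> removed A, stack = [C,A,B], depth=3
Final depth = 3

3


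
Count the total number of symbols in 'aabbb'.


String: 'aabbb'
Counting characters:
  'a' appears 2 time(s)
  'b' appears 3 time(s)
Total length = 2 + 3 = 5

5


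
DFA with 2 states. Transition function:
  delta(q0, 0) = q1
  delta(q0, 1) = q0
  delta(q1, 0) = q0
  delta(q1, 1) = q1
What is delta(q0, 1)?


Looking up transition function:
delta(q0, 1) in the table
Row: q0, Column: 1
Result: q0

q0


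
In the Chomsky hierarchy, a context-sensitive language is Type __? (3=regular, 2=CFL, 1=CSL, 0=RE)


Chomsky hierarchy levels:
  Type 3: Regular (DFA/NFA/regex)
  Type 2: Context-free (PDA)
  Type 1: Context-sensitive
  Type 0: Recursively enumerable (TM)
'context-sensitive' corresponds to Type 1

1


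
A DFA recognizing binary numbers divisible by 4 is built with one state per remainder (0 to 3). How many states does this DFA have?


Divisibility by 4 is tracked via the remainder mod 4: 0, 1, ..., 3
The construction assigns one state to each remainder
Number of remainders = 4

4


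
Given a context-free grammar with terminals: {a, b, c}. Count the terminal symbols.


Terminal symbols: a, b, c
Counting each: a (#1), b (#2), c (#3)
Total = 3

3


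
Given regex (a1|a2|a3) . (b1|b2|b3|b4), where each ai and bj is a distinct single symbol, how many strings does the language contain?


First group: 3 alternatives
Second group: 4 alternatives
Concatenation: each choice from group 1 pairs with each from group 2
Total = 3 x 4 = 12

12


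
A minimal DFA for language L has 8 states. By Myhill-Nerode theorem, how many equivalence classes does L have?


Myhill-Nerode theorem:
Number of equivalence classes = number of states in minimal DFA
Minimal DFA states = 8
Therefore equivalence classes = 8

8


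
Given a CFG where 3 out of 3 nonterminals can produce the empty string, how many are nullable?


Nonterminals: {S, A, B}
A nonterminal is nullable if it can derive epsilon
Counting nullable nonterminals: 3
Total nullable = 3

3


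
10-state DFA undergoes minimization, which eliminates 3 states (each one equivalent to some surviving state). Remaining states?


Original DFA: 10 states
Redundant states removed: 3
Minimized states = original - removed
= 10 - 3
= 7

7


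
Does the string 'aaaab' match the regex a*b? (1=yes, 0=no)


Pattern: a*b
String: 'aaaab'
Pattern requires: zero or more 'a's followed by exactly one 'b'
Found 4 leading 'a's
Remaining: 'b'
Remaining is exactly 'b' -> match
Result: 1

1


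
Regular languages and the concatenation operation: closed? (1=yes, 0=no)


Regular languages are closed under all standard operations:
- Union: Yes (product construction)
- Intersection: Yes (product construction)
- Complement: Yes (swap accept/reject)
- Concatenation: Yes (NFA construction)
Operation: concatenation -> Closed

1


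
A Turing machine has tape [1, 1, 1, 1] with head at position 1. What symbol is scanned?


Tape: [1, 1, 1, 1]
Positions: 0 1 2 3
Values:    1 1 1 1
Head at position 1
tape[1] = 1

1


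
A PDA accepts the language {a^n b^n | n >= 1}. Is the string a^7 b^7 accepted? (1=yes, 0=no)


Language requires equal numbers of a's and b's
PDA pushes for each 'a', pops for each 'b'
Number of a's = 7
Number of b's = 7
7 == 7 -> Accept

1


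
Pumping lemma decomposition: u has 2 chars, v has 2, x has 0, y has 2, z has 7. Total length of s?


|s| = |u| + |v| + |x| + |y| + |z|
= 2 + 2 + 0 + 2 + 7
= 4 + 0 + 9
= 4 + 9
= 13

13


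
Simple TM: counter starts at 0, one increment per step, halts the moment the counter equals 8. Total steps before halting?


Counter starts at 0. Counting sequence:
  Step 1: counter = 1
  Step 2: counter = 2
  Step 3: counter = 3
  Step 4: counter = 4
  Step 5: counter = 5
  Step 6: counter = 6
  Step 7: counter = 7
  Step 8: counter = 8
Counter reached 8 -> halt
Total steps = 8

8


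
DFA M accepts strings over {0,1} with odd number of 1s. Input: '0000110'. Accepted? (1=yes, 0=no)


DFA has 2 states: q_even (start, accept=no) and q_odd
Processing string '0000110' character by character:
  Position 0: read '0', 1-count=0 -> q_even (no change)
  Position 1: read '0', 1-count=0 -> q_even (no change)
  Position 2: read '0', 1-count=0 -> q_even (no change)
  Position 3: read '0', 1-count=0 -> q_even (no change)
  Position 4: read '1', 1-count=1 -> q_odd
  Position 5: read '1', 1-count=2 -> q_even
  Position 6: read '0', 1-count=2 -> q_even (no change)
Final state: q_even, total 1s = 2 (even); the DFA requires an odd count -> reject

0


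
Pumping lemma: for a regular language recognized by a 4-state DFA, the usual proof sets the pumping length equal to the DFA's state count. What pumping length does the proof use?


Pumping lemma for regular languages (standard proof):
Take p = |Q|, the number of DFA states.
Any string of length >= |Q| passes through |Q|+1 states while reading its first |Q| symbols,
so by pigeonhole some state repeats, giving the loop that can be pumped.
Here |Q| = 4
Therefore the proof uses p = 4

4


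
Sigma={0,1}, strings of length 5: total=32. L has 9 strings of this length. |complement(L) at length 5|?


Alphabet: {0,1}
String length: 5
Total strings of length 5 = 2^5 = 32
Strings in L = 9
Complement = total - |L|
= 32 - 9
= 23

23


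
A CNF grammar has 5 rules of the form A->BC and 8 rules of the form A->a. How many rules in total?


CNF allows two rule forms:
  A -> BC (binary): 5 rules
  A -> a (terminal): 8 rules
Total = 5 + 8 = 13

13


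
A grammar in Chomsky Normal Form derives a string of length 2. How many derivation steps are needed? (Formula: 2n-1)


Chomsky Normal Form derivation:
String length n = 2
Each step either:
  - Splits a nonterminal into two (n-1 such steps)
  - Converts a nonterminal to terminal (n such steps)
Total = (n-1) + n = 2n - 1
= 2(2) - 1
= 4 - 1
= 3

3


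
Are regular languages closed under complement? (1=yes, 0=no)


Regular languages are closed under:
- Union (DFA product construction)
- Intersection (DFA product construction)
- Complement (swap accept/reject states)
- Concatenation (NFA construction)
- Kleene star (NFA construction)
complement is in this list
Therefore: closed

1


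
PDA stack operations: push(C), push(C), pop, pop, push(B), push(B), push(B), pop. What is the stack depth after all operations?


Tracing stack operations:
  push(C) -> stack = [C], depth=1
  push(C) -> stack = [C,C], depth=2
  pop -> removed C, stack = [C], depth=1
  pop -> removed C, stack = [], depth=0
  push(B) -> stack = [B], depth=1
  push(B) -> stack = [B,B], depth=2
  push(B) -> stack = [B,B,B], depth=3
  pop -> removed B, stack = [B,B], depth=2
Final depth = 2

2


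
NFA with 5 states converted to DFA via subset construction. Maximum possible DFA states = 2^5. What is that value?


NFA has 5 states
Subset construction: each DFA state = subset of NFA states
Maximum subsets = 2^5
2^5 = 32

32


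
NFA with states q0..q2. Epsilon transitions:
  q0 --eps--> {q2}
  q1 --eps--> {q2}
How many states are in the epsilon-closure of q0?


Starting from q0
Initialize closure = {q0}
Follow epsilon from q0 -> add q2
Final closure: {q0, q2}
Size = 2

2


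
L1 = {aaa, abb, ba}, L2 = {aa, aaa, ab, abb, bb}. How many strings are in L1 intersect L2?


L1 = {aaa, abb, ba}
L2 = {aa, aaa, ab, abb, bb}
Checking each string in L1 against L2:
  'aaa': in L2? Yes
  'abb': in L2? Yes
  'ba': in L2? No
Intersection = {aaa, abb}
|L1 ∩ L2| = 2

2


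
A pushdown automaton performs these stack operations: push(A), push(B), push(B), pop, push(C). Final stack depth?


Tracing stack operations:
  push(A) -> stack = [A], depth=1
  push(B) -> stack = [A,B], depth=2
  push(B) -> stack = [A,B,B], depth=3
  pop -> removed B, stack = [A,B], depth=2
  push(C) -> stack = [A,B,C], depth=3
Final depth = 3

3


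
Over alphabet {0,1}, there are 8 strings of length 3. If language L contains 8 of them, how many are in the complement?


Alphabet: {0,1}
String length: 3
Total strings of length 3 = 2^3 = 8
Strings in L = 8
Complement = total - |L|
= 8 - 8
= 0

0


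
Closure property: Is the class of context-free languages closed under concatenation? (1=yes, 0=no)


CFL closure properties:
  Closed under: union, concatenation, Kleene star
  NOT closed under: intersection, complement
Operation 'concatenation' is in closed list -> Yes (closed)

1


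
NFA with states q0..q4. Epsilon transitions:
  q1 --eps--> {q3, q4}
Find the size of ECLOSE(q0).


Starting from q0
Initialize closure = {q0}
q0 has no outgoing epsilon transitions -> nothing to add
Final closure: {q0}
Size = 1

1


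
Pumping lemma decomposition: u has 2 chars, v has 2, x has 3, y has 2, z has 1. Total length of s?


|s| = |u| + |v| + |x| + |y| + |z|
= 2 + 2 + 3 + 2 + 1
= 4 + 3 + 3
= 7 + 3
= 10

10


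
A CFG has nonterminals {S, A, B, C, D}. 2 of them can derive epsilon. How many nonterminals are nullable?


Nonterminals: {S, A, B, C, D}
A nonterminal is nullable if it can derive epsilon
Counting nullable nonterminals: 2
Total nullable = 2

2


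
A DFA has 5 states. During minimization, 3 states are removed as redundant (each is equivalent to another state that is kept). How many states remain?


Original DFA: 5 states
Redundant states removed: 3
Minimized states = original - removed
= 5 - 3
= 2

2


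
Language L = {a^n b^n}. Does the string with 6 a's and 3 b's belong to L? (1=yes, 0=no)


Language requires equal numbers of a's and b's
PDA pushes for each 'a', pops for each 'b'
Number of a's = 6
Number of b's = 3
6 != 3 -> Reject

0


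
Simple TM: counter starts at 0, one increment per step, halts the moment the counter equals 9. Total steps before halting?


Counter starts at 0. Counting sequence:
  Step 1: counter = 1
  Step 2: counter = 2
  Step 3: counter = 3
  Step 4: counter = 4
  Step 5: counter = 5
  Step 6: counter = 6
  ...
  Step 9: counter = 9
Counter reached 9 -> halt
Total steps = 9

9


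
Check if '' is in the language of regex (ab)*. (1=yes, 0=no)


Pattern: (ab)*
String: ''
Pattern requires: zero or more repetitions of 'ab'
Pairs: []
All pairs are 'ab'? Yes
Result: 1

1


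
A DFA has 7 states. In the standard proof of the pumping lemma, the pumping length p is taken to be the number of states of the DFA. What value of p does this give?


Pumping lemma for regular languages (standard proof):
Take p = |Q|, the number of DFA states.
Any string of length >= |Q| passes through |Q|+1 states while reading its first |Q| symbols,
so by pigeonhole some state repeats, giving the loop that can be pumped.
Here |Q| = 7
Therefore the proof uses p = 7

7


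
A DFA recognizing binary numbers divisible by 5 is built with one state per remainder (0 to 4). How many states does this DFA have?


Divisibility by 5 is tracked via the remainder mod 5: 0, 1, ..., 4
The construction assigns one state to each remainder
Number of remainders = 5

5


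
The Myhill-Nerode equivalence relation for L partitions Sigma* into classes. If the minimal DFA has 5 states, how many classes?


Myhill-Nerode theorem:
Number of equivalence classes = number of states in minimal DFA
Minimal DFA states = 5
Therefore equivalence classes = 5

5


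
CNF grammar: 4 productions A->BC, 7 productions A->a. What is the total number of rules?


CNF allows two rule forms:
  A -> BC (binary): 4 rules
  A -> a (terminal): 7 rules
Total = 4 + 7 = 11

11


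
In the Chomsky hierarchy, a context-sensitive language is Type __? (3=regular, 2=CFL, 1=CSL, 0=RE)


Chomsky hierarchy levels:
  Type 3: Regular (DFA/NFA/regex)
  Type 2: Context-free (PDA)
  Type 1: Context-sensitive
  Type 0: Recursively enumerable (TM)
'context-sensitive' corresponds to Type 1

1


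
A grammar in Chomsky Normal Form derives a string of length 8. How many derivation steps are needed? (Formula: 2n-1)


Chomsky Normal Form derivation:
String length n = 8
Each step either:
  - Splits a nonterminal into two (n-1 such steps)
  - Converts a nonterminal to terminal (n such steps)
Total = (n-1) + n = 2n - 1
= 2(8) - 1
= 16 - 1
= 15

15


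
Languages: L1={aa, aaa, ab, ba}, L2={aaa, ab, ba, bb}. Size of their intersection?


L1 = {aa, aaa, ab, ba}
L2 = {aaa, ab, ba, bb}
Checking each string in L1 against L2:
  'aa': in L2? No
  'aaa': in L2? Yes
  'ab': in L2? Yes
  'ba': in L2? Yes
Intersection = {aaa, ab, ba}
|L1 ∩ L2| = 3

3


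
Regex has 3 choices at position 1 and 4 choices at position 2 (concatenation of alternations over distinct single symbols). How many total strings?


First group: 3 alternatives
Second group: 4 alternatives
Concatenation: each choice from group 1 pairs with each from group 2
Total = 3 x 4 = 12

12


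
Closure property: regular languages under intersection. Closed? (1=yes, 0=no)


Regular languages are closed under:
- Union (DFA product construction)
- Intersection (DFA product construction)
- Complement (swap accept/reject states)
- Concatenation (NFA construction)
- Kleene star (NFA construction)
intersection is in this list
Therefore: closed

1


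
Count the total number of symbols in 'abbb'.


String: 'abbb'
Counting characters:
  'a' appears 1 time(s)
  'b' appears 3 time(s)
Total length = 1 + 3 = 4

4


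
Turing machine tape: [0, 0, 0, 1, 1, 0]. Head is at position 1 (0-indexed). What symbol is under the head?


Tape: [0, 0, 0, 1, 1, 0]
Positions: 0 1 2 3 4 5
Values:    0 0 0 1 1 0
Head at position 1
tape[1] = 0

0


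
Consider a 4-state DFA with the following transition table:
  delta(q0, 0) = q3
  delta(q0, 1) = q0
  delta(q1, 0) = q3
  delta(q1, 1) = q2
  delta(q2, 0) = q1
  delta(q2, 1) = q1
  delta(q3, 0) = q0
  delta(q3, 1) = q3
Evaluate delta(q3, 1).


Looking up transition function:
delta(q3, 1) in the table
Row: q3, Column: 1
Result: q3

q3


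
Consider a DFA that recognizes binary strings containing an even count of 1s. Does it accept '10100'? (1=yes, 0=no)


DFA has 2 states: q_even (start, accept=yes) and q_odd
Processing string '10100' character by character:
  Position 0: read '1', 1-count=1 -> q_odd
  Position 1: read '0', 1-count=1 -> q_odd (no change)
  Position 2: read '1', 1-count=2 -> q_even
  Position 3: read '0', 1-count=2 -> q_even (no change)
  Position 4: read '0', 1-count=2 -> q_even (no change)
Final state: q_even, total 1s = 2 (even); the DFA requires an even count -> accept

1


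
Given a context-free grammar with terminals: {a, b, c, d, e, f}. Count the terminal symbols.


Terminal symbols: a, b, c, d, e, f
Counting each: a (#1), b (#2), c (#3), d (#4), e (#5), f (#6)
Total = 6

6


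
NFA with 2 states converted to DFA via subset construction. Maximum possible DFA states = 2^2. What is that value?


NFA has 2 states
Subset construction: each DFA state = subset of NFA states
Maximum subsets = 2^2
2^2 = 4

4


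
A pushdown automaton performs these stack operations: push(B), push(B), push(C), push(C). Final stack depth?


Tracing stack operations:
  push(B) -> stack = [B], depth=1
  push(B) -> stack = [B,B], depth=2
  push(C) -> stack = [B,B,C], depth=3
  push(C) -> stack = [B,B,C,C], depth=4
Final depth = 4

4


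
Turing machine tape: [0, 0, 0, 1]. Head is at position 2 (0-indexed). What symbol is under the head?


Tape: [0, 0, 0, 1]
Positions: 0 1 2 3
Values:    0 0 0 1
Head at position 2
tape[2] = 0

0


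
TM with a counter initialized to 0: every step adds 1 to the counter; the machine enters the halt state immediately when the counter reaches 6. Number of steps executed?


Counter starts at 0. Counting sequence:
  Step 1: counter = 1
  Step 2: counter = 2
  Step 3: counter = 3
  Step 4: counter = 4
  Step 5: counter = 5
  Step 6: counter = 6
Counter reached 6 -> halt
Total steps = 6

6


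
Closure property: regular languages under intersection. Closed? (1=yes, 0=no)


Regular languages are closed under:
- Union (DFA product construction)
- Intersection (DFA product construction)
- Complement (swap accept/reject states)
- Concatenation (NFA construction)
- Kleene star (NFA construction)
intersection is in this list
Therefore: closed

1


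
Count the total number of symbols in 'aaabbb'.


String: 'aaabbb'
Counting characters:
  'a' appears 3 time(s)
  'b' appears 3 time(s)
Total length = 3 + 3 = 6

6


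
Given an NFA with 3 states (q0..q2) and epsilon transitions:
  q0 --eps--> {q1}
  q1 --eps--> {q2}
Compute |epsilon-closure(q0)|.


Starting from q0
Initialize closure = {q0}
Follow epsilon from q0 -> add q1
Follow epsilon from q1 -> add q2
Final closure: {q0, q1, q2}
Size = 3

3


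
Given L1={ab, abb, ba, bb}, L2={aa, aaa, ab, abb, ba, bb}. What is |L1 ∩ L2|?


L1 = {ab, abb, ba, bb}
L2 = {aa, aaa, ab, abb, ba, bb}
Checking each string in L1 against L2:
  'ab': in L2? Yes
  'abb': in L2? Yes
  'ba': in L2? Yes
  'bb': in L2? Yes
Intersection = {ab, abb, ba, bb}
|L1 ∩ L2| = 4

4


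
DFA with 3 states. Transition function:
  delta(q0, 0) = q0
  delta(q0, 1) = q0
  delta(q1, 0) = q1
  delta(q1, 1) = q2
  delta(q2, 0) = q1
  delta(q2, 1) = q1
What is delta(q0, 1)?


Looking up transition function:
delta(q0, 1) in the table
Row: q0, Column: 1
Result: q0

q0


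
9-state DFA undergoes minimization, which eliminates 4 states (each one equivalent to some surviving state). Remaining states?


Original DFA: 9 states
Redundant states removed: 4
Minimized states = original - removed
= 9 - 4
= 5

5


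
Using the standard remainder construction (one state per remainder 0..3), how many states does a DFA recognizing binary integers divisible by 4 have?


Divisibility by 4 is tracked via the remainder mod 4: 0, 1, ..., 3
The construction assigns one state to each remainder
Number of remainders = 4

4


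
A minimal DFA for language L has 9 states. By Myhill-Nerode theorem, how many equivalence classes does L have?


Myhill-Nerode theorem:
Number of equivalence classes = number of states in minimal DFA
Minimal DFA states = 9
Therefore equivalence classes = 9

9


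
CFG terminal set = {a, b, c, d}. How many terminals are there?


Terminal symbols: a, b, c, d
Counting each: a (#1), b (#2), c (#3), d (#4)
Total = 4

4


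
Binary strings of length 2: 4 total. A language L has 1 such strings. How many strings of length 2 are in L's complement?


Alphabet: {0,1}
String length: 2
Total strings of length 2 = 2^2 = 4
Strings in L = 1
Complement = total - |L|
= 4 - 1
= 3

3


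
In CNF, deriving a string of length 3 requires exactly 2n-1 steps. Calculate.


Chomsky Normal Form derivation:
String length n = 3
Each step either:
  - Splits a nonterminal into two (n-1 such steps)
  - Converts a nonterminal to terminal (n such steps)
Total = (n-1) + n = 2n - 1
= 2(3) - 1
= 6 - 1
= 5

5


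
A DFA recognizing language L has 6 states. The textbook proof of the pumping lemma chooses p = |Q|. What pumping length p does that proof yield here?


Pumping lemma for regular languages (standard proof):
Take p = |Q|, the number of DFA states.
Any string of length >= |Q| passes through |Q|+1 states while reading its first |Q| symbols,
so by pigeonhole some state repeats, giving the loop that can be pumped.
Here |Q| = 6
Therefore the proof uses p = 6

6


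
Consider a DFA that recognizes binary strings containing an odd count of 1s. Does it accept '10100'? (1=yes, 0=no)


DFA has 2 states: q_even (start, accept=no) and q_odd
Processing string '10100' character by character:
  Position 0: read '1', 1-count=1 -> q_odd
  Position 1: read '0', 1-count=1 -> q_odd (no change)
  Position 2: read '1', 1-count=2 -> q_even
  Position 3: read '0', 1-count=2 -> q_even (no change)
  Position 4: read '0', 1-count=2 -> q_even (no change)
Final state: q_even, total 1s = 2 (even); the DFA requires an odd count -> reject

0


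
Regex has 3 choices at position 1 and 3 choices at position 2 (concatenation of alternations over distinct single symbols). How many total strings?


First group: 3 alternatives
Second group: 3 alternatives
Concatenation: each choice from group 1 pairs with each from group 2
Total = 3 x 3 = 9

9


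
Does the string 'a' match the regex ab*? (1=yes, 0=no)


Pattern: ab*
String: 'a'
Pattern requires: exactly one 'a' followed by zero or more 'b's
First char is 'a' -> OK
Rest '': all b's? Yes
Result: 1

1


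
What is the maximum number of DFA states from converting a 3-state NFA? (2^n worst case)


NFA has 3 states
Subset construction: each DFA state = subset of NFA states
Maximum subsets = 2^3
2^3 = 8

8


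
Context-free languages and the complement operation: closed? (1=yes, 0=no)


CFL closure properties:
  Closed under: union, concatenation, Kleene star
  NOT closed under: intersection, complement
Operation 'complement' is in not-closed list -> No (not closed)

0


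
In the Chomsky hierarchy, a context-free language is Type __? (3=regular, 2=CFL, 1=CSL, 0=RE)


Chomsky hierarchy levels:
  Type 3: Regular (DFA/NFA/regex)
  Type 2: Context-free (PDA)
  Type 1: Context-sensitive
  Type 0: Recursively enumerable (TM)
'context-free' corresponds to Type 2

2


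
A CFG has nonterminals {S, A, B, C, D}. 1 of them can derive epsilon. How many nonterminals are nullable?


Nonterminals: {S, A, B, C, D}
A nonterminal is nullable if it can derive epsilon
Counting nullable nonterminals: 1
Total nullable = 1

1


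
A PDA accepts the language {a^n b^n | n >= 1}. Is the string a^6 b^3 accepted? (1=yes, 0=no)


Language requires equal numbers of a's and b's
PDA pushes for each 'a', pops for each 'b'
Number of a's = 6
Number of b's = 3
6 != 3 -> Reject

0


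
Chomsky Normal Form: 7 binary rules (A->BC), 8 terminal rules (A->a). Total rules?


CNF allows two rule forms:
  A -> BC (binary): 7 rules
  A -> a (terminal): 8 rules
Total = 7 + 8 = 15

15


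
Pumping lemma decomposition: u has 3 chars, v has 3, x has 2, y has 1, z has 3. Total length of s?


|s| = |u| + |v| + |x| + |y| + |z|
= 3 + 3 + 2 + 1 + 3
= 6 + 2 + 4
= 8 + 4
= 12

12


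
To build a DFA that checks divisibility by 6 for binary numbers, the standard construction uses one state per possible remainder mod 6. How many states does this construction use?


Divisibility by 6 is tracked via the remainder mod 6: 0, 1, ..., 5
The construction assigns one state to each remainder
Number of remainders = 6

6


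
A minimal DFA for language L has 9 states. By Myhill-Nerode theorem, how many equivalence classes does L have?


Myhill-Nerode theorem:
Number of equivalence classes = number of states in minimal DFA
Minimal DFA states = 9
Therefore equivalence classes = 9

9


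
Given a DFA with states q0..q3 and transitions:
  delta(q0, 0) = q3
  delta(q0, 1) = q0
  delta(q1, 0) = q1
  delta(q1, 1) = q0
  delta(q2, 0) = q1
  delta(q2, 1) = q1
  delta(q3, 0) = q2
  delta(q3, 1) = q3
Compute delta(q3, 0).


Looking up transition function:
delta(q3, 0) in the table
Row: q3, Column: 0
Result: q2

q2


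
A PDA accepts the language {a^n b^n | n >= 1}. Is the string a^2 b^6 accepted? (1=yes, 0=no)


Language requires equal numbers of a's and b's
PDA pushes for each 'a', pops for each 'b'
Number of a's = 2
Number of b's = 6
2 != 6 -> Reject

0


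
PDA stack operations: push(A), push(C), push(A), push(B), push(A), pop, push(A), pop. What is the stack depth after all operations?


Tracing stack operations:
  push(A) -> stack = [A], depth=1
  push(C) -> stack = [A,C], depth=2
  push(A) -> stack = [A,C,A], depth=3
  push(B) -> stack = [A,C,A,B], depth=4
  push(A) -> stack = [A,C,A,B,A], depth=5
  pop -> removed A, stack = [A,C,A,B], depth=4
  push(A) -> stack = [A,C,A,B,A], depth=5
  pop -> removed A, stack = [A,C,A,B], depth=4
Final depth = 4

4


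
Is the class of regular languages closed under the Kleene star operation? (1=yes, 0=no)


Regular languages are closed under:
- Union (DFA product construction)
- Intersection (DFA product construction)
- Complement (swap accept/reject states)
- Concatenation (NFA construction)
- Kleene star (NFA construction)
Kleene star is in this list
Therefore: closed

1


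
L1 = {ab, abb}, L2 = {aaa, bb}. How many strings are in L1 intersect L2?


L1 = {ab, abb}
L2 = {aaa, bb}
Checking each string in L1 against L2:
  'ab': in L2? No
  'abb': in L2? No
Intersection = {}
|L1 ∩ L2| = 0

0


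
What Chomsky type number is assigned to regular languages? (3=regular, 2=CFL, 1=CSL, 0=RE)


Chomsky hierarchy levels:
  Type 3: Regular (DFA/NFA/regex)
  Type 2: Context-free (PDA)
  Type 1: Context-sensitive
  Type 0: Recursively enumerable (TM)
'regular' corresponds to Type 3

3


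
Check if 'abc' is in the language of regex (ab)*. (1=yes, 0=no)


Pattern: (ab)*
String: 'abc'
Pattern requires: zero or more repetitions of 'ab'
Length 3 is odd -> cannot be (ab)* -> no match
Result: 0

0


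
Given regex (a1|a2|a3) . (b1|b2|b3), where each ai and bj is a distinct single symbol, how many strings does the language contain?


First group: 3 alternatives
Second group: 3 alternatives
Concatenation: each choice from group 1 pairs with each from group 2
Total = 3 x 3 = 9

9


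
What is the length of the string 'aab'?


String: 'aab'
Counting characters:
  'a' appears 2 time(s)
  'b' appears 1 time(s)
Total length = 2 + 1 = 3

3


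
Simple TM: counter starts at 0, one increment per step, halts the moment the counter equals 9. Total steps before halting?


Counter starts at 0. Counting sequence:
  Step 1: counter = 1
  Step 2: counter = 2
  Step 3: counter = 3
  Step 4: counter = 4
  Step 5: counter = 5
  Step 6: counter = 6
  ...
  Step 9: counter = 9
Counter reached 9 -> halt
Total steps = 9

9


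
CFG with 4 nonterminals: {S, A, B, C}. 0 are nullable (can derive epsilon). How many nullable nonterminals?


Nonterminals: {S, A, B, C}
A nonterminal is nullable if it can derive epsilon
Counting nullable nonterminals: 0
Total nullable = 0

0


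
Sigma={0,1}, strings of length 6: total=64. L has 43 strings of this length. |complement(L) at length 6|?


Alphabet: {0,1}
String length: 6
Total strings of length 6 = 2^6 = 64
Strings in L = 43
Complement = total - |L|
= 64 - 43
= 21

21


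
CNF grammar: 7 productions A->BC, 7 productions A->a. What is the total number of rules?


CNF allows two rule forms:
  A -> BC (binary): 7 rules
  A -> a (terminal): 7 rules
Total = 7 + 7 = 14

14


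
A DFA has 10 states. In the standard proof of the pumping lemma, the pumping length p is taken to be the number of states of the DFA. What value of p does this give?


Pumping lemma for regular languages (standard proof):
Take p = |Q|, the number of DFA states.
Any string of length >= |Q| passes through |Q|+1 states while reading its first |Q| symbols,
so by pigeonhole some state repeats, giving the loop that can be pumped.
Here |Q| = 10
Therefore the proof uses p = 10

10


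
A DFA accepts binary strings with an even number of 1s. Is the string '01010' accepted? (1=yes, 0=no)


DFA has 2 states: q_even (start, accept=yes) and q_odd
Processing string '01010' character by character:
  Position 0: read '0', 1-count=0 -> q_even (no change)
  Position 1: read '1', 1-count=1 -> q_odd
  Position 2: read '0', 1-count=1 -> q_odd (no change)
  Position 3: read '1', 1-count=2 -> q_even
  Position 4: read '0', 1-count=2 -> q_even (no change)
Final state: q_even, total 1s = 2 (even); the DFA requires an even count -> accept

1


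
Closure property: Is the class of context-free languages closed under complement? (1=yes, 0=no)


CFL closure properties:
  Closed under: union, concatenation, Kleene star
  NOT closed under: intersection, complement
Operation 'complement' is in not-closed list -> No (not closed)

0


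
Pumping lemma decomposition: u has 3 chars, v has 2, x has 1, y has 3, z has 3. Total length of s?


|s| = |u| + |v| + |x| + |y| + |z|
= 3 + 2 + 1 + 3 + 3
= 5 + 1 + 6
= 6 + 6
= 12

12


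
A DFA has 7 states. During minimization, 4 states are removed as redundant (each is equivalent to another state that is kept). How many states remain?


Original DFA: 7 states
Redundant states removed: 4
Minimized states = original - removed
= 7 - 4
= 3

3


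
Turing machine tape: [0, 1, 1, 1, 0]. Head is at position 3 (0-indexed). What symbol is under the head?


Tape: [0, 1, 1, 1, 0]
Positions: 0 1 2 3 4
Values:    0 1 1 1 0
Head at position 3
tape[3] = 1

1


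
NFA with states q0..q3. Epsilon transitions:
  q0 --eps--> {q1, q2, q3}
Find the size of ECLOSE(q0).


Starting from q0
Initialize closure = {q0}
Follow epsilon from q0 -> add q1
Follow epsilon from q0 -> add q2
Follow epsilon from q0 -> add q3
Final closure: {q0, q1, q2, q3}
Size = 4

4


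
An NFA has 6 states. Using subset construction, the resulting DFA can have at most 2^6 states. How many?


NFA has 6 states
Subset construction: each DFA state = subset of NFA states
Maximum subsets = 2^6
2^6 = 64

64


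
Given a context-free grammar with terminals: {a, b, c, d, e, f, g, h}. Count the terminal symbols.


Terminal symbols: a, b, c, d, e, f, g, h
Counting each: a (#1), b (#2), c (#3), d (#4), e (#5), f (#6), g (#7), h (#8)
Total = 8

8


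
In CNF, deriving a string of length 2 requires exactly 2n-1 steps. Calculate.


Chomsky Normal Form derivation:
String length n = 2
Each step either:
  - Splits a nonterminal into two (n-1 such steps)
  - Converts a nonterminal to terminal (n such steps)
Total = (n-1) + n = 2n - 1
= 2(2) - 1
= 4 - 1
= 3

3


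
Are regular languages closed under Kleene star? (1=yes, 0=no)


Regular languages are closed under:
- Union (DFA product construction)
- Intersection (DFA product construction)
- Complement (swap accept/reject states)
- Concatenation (NFA construction)
- Kleene star (NFA construction)
Kleene star is in this list
Therefore: closed

1


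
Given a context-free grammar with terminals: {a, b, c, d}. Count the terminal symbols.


Terminal symbols: a, b, c, d
Counting each: a (#1), b (#2), c (#3), d (#4)
Total = 4

4


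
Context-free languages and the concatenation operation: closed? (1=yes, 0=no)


CFL closure properties:
  Closed under: union, concatenation, Kleene star
  NOT closed under: intersection, complement
Operation 'concatenation' is in closed list -> Yes (closed)

1


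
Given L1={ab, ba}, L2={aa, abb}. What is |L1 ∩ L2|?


L1 = {ab, ba}
L2 = {aa, abb}
Checking each string in L1 against L2:
  'ab': in L2? No
  'ba': in L2? No
Intersection = {}
|L1 ∩ L2| = 0

0


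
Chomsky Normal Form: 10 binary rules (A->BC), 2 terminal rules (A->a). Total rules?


CNF allows two rule forms:
  A -> BC (binary): 10 rules
  A -> a (terminal): 2 rules
Total = 10 + 2 = 12

12


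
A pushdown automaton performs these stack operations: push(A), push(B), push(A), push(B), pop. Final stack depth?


Tracing stack operations:
  push(A) -> stack = [A], depth=1
  push(B) -> stack = [A,B], depth=2
  push(A) -> stack = [A,B,A], depth=3
  push(B) -> stack = [A,B,A,B], depth=4
  pop -> removed B, stack = [A,B,A], depth=3
Final depth = 3

3


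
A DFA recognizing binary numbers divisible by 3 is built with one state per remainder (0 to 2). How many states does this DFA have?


Divisibility by 3 is tracked via the remainder mod 3: 0, 1, ..., 2
The construction assigns one state to each remainder
Number of remainders = 3

3


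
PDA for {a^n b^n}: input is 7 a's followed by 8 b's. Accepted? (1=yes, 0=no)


Language requires equal numbers of a's and b's
PDA pushes for each 'a', pops for each 'b'
Number of a's = 7
Number of b's = 8
7 != 8 -> Reject

0


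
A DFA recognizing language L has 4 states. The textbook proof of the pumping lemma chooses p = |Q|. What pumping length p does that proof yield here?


Pumping lemma for regular languages (standard proof):
Take p = |Q|, the number of DFA states.
Any string of length >= |Q| passes through |Q|+1 states while reading its first |Q| symbols,
so by pigeonhole some state repeats, giving the loop that can be pumped.
Here |Q| = 4
Therefore the proof uses p = 4

4


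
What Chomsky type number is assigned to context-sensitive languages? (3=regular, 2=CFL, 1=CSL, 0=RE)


Chomsky hierarchy levels:
  Type 3: Regular (DFA/NFA/regex)
  Type 2: Context-free (PDA)
  Type 1: Context-sensitive
  Type 0: Recursively enumerable (TM)
'context-sensitive' corresponds to Type 1

1


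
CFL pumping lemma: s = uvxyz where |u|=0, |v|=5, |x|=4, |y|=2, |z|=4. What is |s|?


|s| = |u| + |v| + |x| + |y| + |z|
= 0 + 5 + 4 + 2 + 4
= 5 + 4 + 6
= 9 + 6
= 15

15


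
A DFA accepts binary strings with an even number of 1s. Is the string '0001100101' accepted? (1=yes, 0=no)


DFA has 2 states: q_even (start, accept=yes) and q_odd
Processing string '0001100101' character by character:
  Position 0: read '0', 1-count=0 -> q_even (no change)
  Position 1: read '0', 1-count=0 -> q_even (no change)
  Position 2: read '0', 1-count=0 -> q_even (no change)
  Position 3: read '1', 1-count=1 -> q_odd
  Position 4: read '1', 1-count=2 -> q_even
  Position 5: read '0', 1-count=2 -> q_even (no change)
  Position 6: read '0', 1-count=2 -> q_even (no change)
  Position 7: read '1', 1-count=3 -> q_odd
  Position 8: read '0', 1-count=3 -> q_odd (no change)
  Position 9: read '1', 1-count=4 -> q_even
Final state: q_even, total 1s = 4 (even); the DFA requires an even count -> accept

1


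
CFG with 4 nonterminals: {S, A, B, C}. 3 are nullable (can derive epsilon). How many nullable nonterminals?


Nonterminals: {S, A, B, C}
A nonterminal is nullable if it can derive epsilon
Counting nullable nonterminals: 3
Total nullable = 3

3


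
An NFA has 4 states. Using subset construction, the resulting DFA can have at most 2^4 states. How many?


NFA has 4 states
Subset construction: each DFA state = subset of NFA states
Maximum subsets = 2^4
2^4 = 16

16


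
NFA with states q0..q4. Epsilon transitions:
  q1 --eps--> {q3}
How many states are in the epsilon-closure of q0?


Starting from q0
Initialize closure = {q0}
q0 has no outgoing epsilon transitions -> nothing to add
Final closure: {q0}
Size = 1

1


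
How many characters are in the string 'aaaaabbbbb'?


String: 'aaaaabbbbb'
Counting characters:
  'a' appears 5 time(s)
  'b' appears 5 time(s)
Total length = 5 + 5 = 10

10


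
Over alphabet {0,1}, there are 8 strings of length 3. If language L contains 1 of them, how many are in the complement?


Alphabet: {0,1}
String length: 3
Total strings of length 3 = 2^3 = 8
Strings in L = 1
Complement = total - |L|
= 8 - 1
= 7

7


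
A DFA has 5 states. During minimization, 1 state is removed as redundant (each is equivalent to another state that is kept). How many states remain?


Original DFA: 5 states
Redundant states removed: 1
Minimized states = original - removed
= 5 - 1
= 4

4


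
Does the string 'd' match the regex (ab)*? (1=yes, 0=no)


Pattern: (ab)*
String: 'd'
Pattern requires: zero or more repetitions of 'ab'
Length 1 is odd -> cannot be (ab)* -> no match
Result: 0

0


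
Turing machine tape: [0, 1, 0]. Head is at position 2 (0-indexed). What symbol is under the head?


Tape: [0, 1, 0]
Positions: 0 1 2
Values:    0 1 0
Head at position 2
tape[2] = 0

0


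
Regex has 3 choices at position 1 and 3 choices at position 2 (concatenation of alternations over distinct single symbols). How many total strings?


First group: 3 alternatives
Second group: 3 alternatives
Concatenation: each choice from group 1 pairs with each from group 2
Total = 3 x 3 = 9

9


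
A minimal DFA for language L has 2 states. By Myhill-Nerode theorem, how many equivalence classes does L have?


Myhill-Nerode theorem:
Number of equivalence classes = number of states in minimal DFA
Minimal DFA states = 2
Therefore equivalence classes = 2

2


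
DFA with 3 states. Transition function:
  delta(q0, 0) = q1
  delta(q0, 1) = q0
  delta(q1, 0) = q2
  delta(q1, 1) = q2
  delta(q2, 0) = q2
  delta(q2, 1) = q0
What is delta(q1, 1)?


Looking up transition function:
delta(q1, 1) in the table
Row: q1, Column: 1
Result: q2

q2


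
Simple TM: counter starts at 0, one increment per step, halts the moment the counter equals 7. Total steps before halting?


Counter starts at 0. Counting sequence:
  Step 1: counter = 1
  Step 2: counter = 2
  Step 3: counter = 3
  Step 4: counter = 4
  Step 5: counter = 5
  Step 6: counter = 6
  Step 7: counter = 7
Counter reached 7 -> halt
Total steps = 7

7


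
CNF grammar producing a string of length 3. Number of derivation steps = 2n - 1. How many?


Chomsky Normal Form derivation:
String length n = 3
Each step either:
  - Splits a nonterminal into two (n-1 such steps)
  - Converts a nonterminal to terminal (n such steps)
Total = (n-1) + n = 2n - 1
= 2(3) - 1
= 6 - 1
= 5

5


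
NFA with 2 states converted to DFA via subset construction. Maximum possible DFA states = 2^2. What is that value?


NFA has 2 states
Subset construction: each DFA state = subset of NFA states
Maximum subsets = 2^2
2^2 = 4

4


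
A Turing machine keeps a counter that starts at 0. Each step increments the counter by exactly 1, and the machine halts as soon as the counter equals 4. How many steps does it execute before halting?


Counter starts at 0. Counting sequence:
  Step 1: counter = 1
  Step 2: counter = 2
  Step 3: counter = 3
  Step 4: counter = 4
Counter reached 4 -> halt
Total steps = 4

4


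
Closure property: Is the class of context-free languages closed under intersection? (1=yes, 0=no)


CFL closure properties:
  Closed under: union, concatenation, Kleene star
  NOT closed under: intersection, complement
Operation 'intersection' is in not-closed list -> No (not closed)

0


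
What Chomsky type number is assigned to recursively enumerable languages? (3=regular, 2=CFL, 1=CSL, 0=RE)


Chomsky hierarchy levels:
  Type 3: Regular (DFA/NFA/regex)
  Type 2: Context-free (PDA)
  Type 1: Context-sensitive
  Type 0: Recursively enumerable (TM)
'recursively enumerable' corresponds to Type 0

0


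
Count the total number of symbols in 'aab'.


String: 'aab'
Counting characters:
  'a' appears 2 time(s)
  'b' appears 1 time(s)
Total length = 2 + 1 = 3

3


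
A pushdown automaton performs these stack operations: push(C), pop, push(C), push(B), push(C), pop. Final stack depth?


Tracing stack operations:
  push(C) -> stack = [C], depth=1
  pop -> removed C, stack = [], depth=0
  push(C) -> stack = [C], depth=1
  push(B) -> stack = [C,B], depth=2
  push(C) -> stack = [C,B,C], depth=3
  pop -> removed C, stack = [C,B], depth=2
Final depth = 2

2


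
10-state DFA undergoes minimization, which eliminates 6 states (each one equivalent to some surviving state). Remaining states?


Original DFA: 10 states
Redundant states removed: 6
Minimized states = original - removed
= 10 - 6
= 4

4


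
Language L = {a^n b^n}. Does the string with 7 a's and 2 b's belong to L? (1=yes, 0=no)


Language requires equal numbers of a's and b's
PDA pushes for each 'a', pops for each 'b'
Number of a's = 7
Number of b's = 2
7 != 2 -> Reject

0
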